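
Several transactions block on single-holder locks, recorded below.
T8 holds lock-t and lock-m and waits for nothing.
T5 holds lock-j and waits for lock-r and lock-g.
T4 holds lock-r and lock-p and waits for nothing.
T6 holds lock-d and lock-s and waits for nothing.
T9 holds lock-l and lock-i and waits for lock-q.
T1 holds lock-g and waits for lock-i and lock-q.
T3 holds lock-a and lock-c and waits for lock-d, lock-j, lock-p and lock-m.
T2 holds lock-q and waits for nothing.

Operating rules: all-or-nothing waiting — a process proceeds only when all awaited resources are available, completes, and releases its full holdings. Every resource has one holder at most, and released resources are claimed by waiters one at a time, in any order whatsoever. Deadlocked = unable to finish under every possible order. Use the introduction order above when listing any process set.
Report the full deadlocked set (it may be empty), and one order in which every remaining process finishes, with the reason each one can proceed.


The deadlocked set is empty.
Key observation: the wait graph is acyclic; completion cascades from the unblocked processes through everyone else.
The rest can finish in the order T2, T8, T9, T1, T4, T5, T6, T3.
Step-by-step check:
  run T2 (it waits on nothing); releases lock-q
  run T8 (it waits on nothing); releases lock-t and lock-m
  T9: everything it awaited (lock-q) is free; runs, freeing lock-l and lock-i
  T1: everything it awaited (lock-i and lock-q) is free; runs, freeing lock-g
  run T4 (it waits on nothing); releases lock-r and lock-p
  T5: everything it awaited (lock-r and lock-g) is free; runs, freeing lock-j
  run T6 (it waits on nothing); releases lock-d and lock-s
  T3: everything it awaited (lock-d, lock-j, lock-p and lock-m) is free; runs, freeing lock-a and lock-c


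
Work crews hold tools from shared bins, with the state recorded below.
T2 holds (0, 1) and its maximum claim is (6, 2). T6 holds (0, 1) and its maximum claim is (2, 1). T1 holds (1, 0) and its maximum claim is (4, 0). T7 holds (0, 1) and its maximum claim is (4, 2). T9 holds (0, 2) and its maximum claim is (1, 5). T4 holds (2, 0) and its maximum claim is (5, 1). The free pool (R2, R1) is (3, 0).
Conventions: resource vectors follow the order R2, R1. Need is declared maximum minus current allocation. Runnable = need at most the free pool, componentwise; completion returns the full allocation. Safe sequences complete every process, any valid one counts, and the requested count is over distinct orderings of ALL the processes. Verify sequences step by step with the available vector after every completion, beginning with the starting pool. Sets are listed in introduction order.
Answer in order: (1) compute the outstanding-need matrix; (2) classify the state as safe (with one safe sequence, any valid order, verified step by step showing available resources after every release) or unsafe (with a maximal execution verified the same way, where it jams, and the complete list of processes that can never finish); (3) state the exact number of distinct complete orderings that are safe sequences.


(1) Remaining need (order R2, R1):
  T2: (6, 1)
  T6: (2, 0)
  T1: (3, 0)
  T7: (4, 1)
  T9: (1, 3)
  T4: (3, 1)
(2) SAFE. One safe sequence: T6, T4, T7, T1, T2, T9.
Key observation: the order's first zero-slack moment is T4 ((3, 1) needed, (3, 1) free — a requested resource with nothing to spare).
Check, step by step:
  pool = (3, 0)
  run T6 (needs (2, 0), free (3, 0)); after release of (0, 1) the pool is (3, 1)
  run T4 (needs (3, 1), free (3, 1)); after release of (2, 0) the pool is (5, 1)
  run T7 (needs (4, 1), free (5, 1)); after release of (0, 1) the pool is (5, 2)
  run T1 (needs (3, 0), free (5, 2)); after release of (1, 0) the pool is (6, 2)
  run T2 (needs (6, 1), free (6, 2)); after release of (0, 1) the pool is (6, 3)
  run T9 (needs (1, 3), free (6, 3)); after release of (0, 2) the pool is (6, 5)
(3) Exactly 9 of the possible complete orderings are safe sequences.


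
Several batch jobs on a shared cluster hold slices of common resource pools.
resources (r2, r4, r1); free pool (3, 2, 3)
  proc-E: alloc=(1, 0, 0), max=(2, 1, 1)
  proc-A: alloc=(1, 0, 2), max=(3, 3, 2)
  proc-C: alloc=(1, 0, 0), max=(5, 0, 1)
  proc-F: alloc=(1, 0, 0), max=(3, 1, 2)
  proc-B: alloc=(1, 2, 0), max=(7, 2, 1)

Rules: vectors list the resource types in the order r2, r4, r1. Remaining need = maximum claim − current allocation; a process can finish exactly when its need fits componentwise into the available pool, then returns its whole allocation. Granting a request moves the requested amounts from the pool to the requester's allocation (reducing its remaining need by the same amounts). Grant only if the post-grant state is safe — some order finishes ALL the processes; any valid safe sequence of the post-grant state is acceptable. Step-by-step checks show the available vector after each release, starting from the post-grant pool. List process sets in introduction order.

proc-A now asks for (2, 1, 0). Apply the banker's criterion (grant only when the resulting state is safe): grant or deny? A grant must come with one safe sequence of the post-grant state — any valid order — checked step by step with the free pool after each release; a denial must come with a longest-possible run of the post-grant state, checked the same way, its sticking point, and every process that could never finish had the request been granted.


DENY: after the grant no complete ordering would exist.
Key observation: after proc-E, proc-F the pool peaks at (3, 1, 3), and each blocked process is short somewhere: proc-A on r4; proc-C on r2; proc-B on r2.
Pretend the grant happened; the run proc-E, proc-F goes as far as possible. Step-by-step check:
  pool = (1, 1, 3)
  proc-E: need (1, 1, 1) fits (1, 1, 3); releases (1, 0, 0), pool now (2, 1, 3)
  proc-F: need (2, 1, 2) fits (2, 1, 3); releases (1, 0, 0), pool now (3, 1, 3)
  blocked: proc-A wants (0, 2, 0), pool (3, 1, 3) — not enough r4
  blocked: proc-C wants (4, 0, 1), pool (3, 1, 3) — not enough r2
  blocked: proc-B wants (6, 0, 1), pool (3, 1, 3) — not enough r2
Post-grant, the permanently blocked set is proc-A, proc-C and proc-B.


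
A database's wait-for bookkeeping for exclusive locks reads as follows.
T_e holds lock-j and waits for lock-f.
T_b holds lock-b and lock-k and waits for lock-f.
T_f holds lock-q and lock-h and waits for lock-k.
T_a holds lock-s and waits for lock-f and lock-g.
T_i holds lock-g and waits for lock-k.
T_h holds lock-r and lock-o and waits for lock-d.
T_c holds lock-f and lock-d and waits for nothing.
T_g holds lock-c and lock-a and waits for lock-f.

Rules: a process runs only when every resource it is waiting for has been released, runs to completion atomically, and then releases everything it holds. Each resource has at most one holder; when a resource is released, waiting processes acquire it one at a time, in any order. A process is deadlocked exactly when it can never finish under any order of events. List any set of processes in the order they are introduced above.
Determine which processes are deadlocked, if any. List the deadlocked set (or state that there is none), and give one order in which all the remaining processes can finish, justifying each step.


The deadlocked set is empty.
Key observation: the wait graph is acyclic; completion cascades from the unblocked processes through everyone else.
One completion order for the rest: T_c, T_b, T_i, T_g, T_e, T_h, T_a, T_f.
Check, step by step:
  T_c waits on nothing -> runs at once and releases lock-f and lock-d
  run T_b (all its waits — lock-f — are resolved); releases lock-b and lock-k
  run T_i (all its waits — lock-k — are resolved); releases lock-g
  run T_g (all its waits — lock-f — are resolved); releases lock-c and lock-a
  run T_e (all its waits — lock-f — are resolved); releases lock-j
  run T_h (all its waits — lock-d — are resolved); releases lock-r and lock-o
  run T_a (all its waits — lock-f and lock-g — are resolved); releases lock-s
  run T_f (all its waits — lock-k — are resolved); releases lock-q and lock-h


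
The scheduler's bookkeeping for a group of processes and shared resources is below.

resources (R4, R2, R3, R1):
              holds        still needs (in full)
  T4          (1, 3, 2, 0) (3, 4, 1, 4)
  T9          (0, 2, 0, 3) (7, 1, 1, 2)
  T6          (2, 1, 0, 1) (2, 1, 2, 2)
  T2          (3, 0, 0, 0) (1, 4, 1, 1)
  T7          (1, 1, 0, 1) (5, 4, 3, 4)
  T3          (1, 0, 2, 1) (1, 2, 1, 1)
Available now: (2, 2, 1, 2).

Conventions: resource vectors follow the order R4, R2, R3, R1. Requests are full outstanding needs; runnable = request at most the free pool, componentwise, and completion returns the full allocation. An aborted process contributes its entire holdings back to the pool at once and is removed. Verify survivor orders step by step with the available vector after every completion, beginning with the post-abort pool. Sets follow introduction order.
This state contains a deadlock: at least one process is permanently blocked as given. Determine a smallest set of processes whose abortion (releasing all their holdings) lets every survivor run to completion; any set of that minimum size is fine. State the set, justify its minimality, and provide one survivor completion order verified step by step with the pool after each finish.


Minimum abort set: T7.
Key observation: T2 had no path to completion before; after the abort of T7 ((1, 1, 0, 1) returned), step 3 is where it fits.
Minimality: the empty abort set fails — the state is deadlocked as it stands.
One survivor order: T3, T6, T2, T4, T9. Step-by-step check (post-abort pool first):
  pool = (3, 3, 1, 3)
  run T3 (needs (1, 2, 1, 1), free (3, 3, 1, 3)); after release of (1, 0, 2, 1) the pool is (4, 3, 3, 4)
  run T6 (needs (2, 1, 2, 2), free (4, 3, 3, 4)); after release of (2, 1, 0, 1) the pool is (6, 4, 3, 5)
  run T2 (needs (1, 4, 1, 1), free (6, 4, 3, 5)); after release of (3, 0, 0, 0) the pool is (9, 4, 3, 5)
  run T4 (needs (3, 4, 1, 4), free (9, 4, 3, 5)); after release of (1, 3, 2, 0) the pool is (10, 7, 5, 5)
  run T9 (needs (7, 1, 1, 2), free (10, 7, 5, 5)); after release of (0, 2, 0, 3) the pool is (10, 9, 5, 8)


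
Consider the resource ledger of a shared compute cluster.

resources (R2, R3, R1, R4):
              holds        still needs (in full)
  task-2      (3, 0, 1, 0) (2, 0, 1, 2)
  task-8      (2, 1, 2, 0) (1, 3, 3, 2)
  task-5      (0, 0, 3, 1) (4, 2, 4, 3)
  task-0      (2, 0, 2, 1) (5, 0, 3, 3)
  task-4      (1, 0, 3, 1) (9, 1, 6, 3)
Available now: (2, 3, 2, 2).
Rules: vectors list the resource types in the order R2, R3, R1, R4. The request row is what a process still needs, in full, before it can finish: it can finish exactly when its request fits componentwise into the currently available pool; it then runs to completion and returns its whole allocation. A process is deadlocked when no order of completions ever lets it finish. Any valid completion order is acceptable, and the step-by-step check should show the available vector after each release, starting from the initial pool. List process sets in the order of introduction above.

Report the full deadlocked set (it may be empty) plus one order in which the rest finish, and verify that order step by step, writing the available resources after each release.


The deadlocked set is task-5, task-0 and task-4.
Key observation: the pool after task-2, task-8 is (7, 4, 5, 2); every surviving request exceeds it in R4, so progress ends there.
One completion order for the rest: task-2, task-8. Check, step by step:
  pool = (2, 3, 2, 2)
  run task-2 (needs (2, 0, 1, 2), free (2, 3, 2, 2)); after release of (3, 0, 1, 0) the pool is (5, 3, 3, 2)
  run task-8 (needs (1, 3, 3, 2), free (5, 3, 3, 2)); after release of (2, 1, 2, 0) the pool is (7, 4, 5, 2)
None of the blocked processes ever fits:
  blocked: task-5 wants (4, 2, 4, 3), pool (7, 4, 5, 2) — not enough R4
  blocked: task-0 wants (5, 0, 3, 3), pool (7, 4, 5, 2) — not enough R4
  blocked: task-4 wants (9, 1, 6, 3), pool (7, 4, 5, 2) — not enough R2, R1 and R4


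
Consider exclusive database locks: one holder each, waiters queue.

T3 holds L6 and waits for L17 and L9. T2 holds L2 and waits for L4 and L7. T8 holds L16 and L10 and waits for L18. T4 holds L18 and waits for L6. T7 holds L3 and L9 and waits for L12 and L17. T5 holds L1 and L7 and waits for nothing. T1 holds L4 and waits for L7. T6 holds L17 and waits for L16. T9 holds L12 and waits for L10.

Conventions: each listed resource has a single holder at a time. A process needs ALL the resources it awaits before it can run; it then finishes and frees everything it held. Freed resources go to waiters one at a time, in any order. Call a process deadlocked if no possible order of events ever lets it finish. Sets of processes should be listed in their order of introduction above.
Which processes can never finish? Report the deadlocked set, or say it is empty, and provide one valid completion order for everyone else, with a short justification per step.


Deadlocked set: T3, T8, T4, T7, T6 and T9.
Key observation: nobody on the ring T3 -> T7 -> T6 -> T8 -> T4 -> T3 can start until another member finishes, which never happens; T9 is caught in further circular waits.
A valid finishing order for the others: T5, T1, T2.
Walking it through:
  run T5 (it waits on nothing); releases L1 and L7
  run T1 (all its waits — L7 — are resolved); releases L4
  run T2 (all its waits — L4 and L7 — are resolved); releases L2


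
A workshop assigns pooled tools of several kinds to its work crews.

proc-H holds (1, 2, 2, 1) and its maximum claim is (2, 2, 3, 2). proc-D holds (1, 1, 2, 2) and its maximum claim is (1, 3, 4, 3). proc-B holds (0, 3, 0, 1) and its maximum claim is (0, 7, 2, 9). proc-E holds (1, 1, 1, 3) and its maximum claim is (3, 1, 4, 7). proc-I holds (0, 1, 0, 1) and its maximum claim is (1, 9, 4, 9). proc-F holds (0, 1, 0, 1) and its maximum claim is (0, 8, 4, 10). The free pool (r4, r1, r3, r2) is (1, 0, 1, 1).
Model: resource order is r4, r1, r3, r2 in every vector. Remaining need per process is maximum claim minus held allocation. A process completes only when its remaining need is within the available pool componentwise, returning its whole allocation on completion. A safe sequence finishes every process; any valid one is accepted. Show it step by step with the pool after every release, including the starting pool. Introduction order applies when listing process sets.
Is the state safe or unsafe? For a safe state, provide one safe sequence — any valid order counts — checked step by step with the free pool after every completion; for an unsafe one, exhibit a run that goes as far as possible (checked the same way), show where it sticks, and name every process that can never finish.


UNSAFE — no complete ordering exists.
Key observation: after proc-H, proc-D, proc-E complete, (4, 4, 6, 7) is the best the pool ever gets, yet each leftover process wants more r2.
A maximal execution: proc-H, proc-D, proc-E — then nothing else fits. Walking it through:
  pool = (1, 0, 1, 1)
  run proc-H (needs (1, 0, 1, 1), free (1, 0, 1, 1)); after release of (1, 2, 2, 1) the pool is (2, 2, 3, 2)
  run proc-D (needs (0, 2, 2, 1), free (2, 2, 3, 2)); after release of (1, 1, 2, 2) the pool is (3, 3, 5, 4)
  run proc-E (needs (2, 0, 3, 4), free (3, 3, 5, 4)); after release of (1, 1, 1, 3) the pool is (4, 4, 6, 7)
  proc-B still needs (0, 4, 2, 8) but only (4, 4, 6, 7) is free — short on r2
  proc-I still needs (1, 8, 4, 8) but only (4, 4, 6, 7) is free — short on r1 and r2
  proc-F still needs (0, 7, 4, 9) but only (4, 4, 6, 7) is free — short on r1 and r2
Permanently blocked: proc-B, proc-I and proc-F.


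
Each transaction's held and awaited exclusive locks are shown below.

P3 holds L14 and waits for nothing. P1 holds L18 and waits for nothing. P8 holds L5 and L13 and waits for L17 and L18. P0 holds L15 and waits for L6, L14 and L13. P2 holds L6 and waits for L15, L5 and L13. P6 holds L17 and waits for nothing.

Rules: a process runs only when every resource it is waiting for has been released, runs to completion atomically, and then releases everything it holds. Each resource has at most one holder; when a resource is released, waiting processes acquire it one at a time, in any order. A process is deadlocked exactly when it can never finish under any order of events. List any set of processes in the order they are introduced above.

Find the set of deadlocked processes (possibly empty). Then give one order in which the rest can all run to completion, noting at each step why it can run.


Deadlocked: P0 and P2.
Key observation: nobody on the ring P0 -> P2 -> P0 can start until another member finishes, which never happens; no other process is dragged down with it.
One completion order for the rest: P6, P3, P1, P8.
Verifying each step:
  P6: no waits; runs immediately, freeing L17
  P3: no waits; runs immediately, freeing L14
  P1: no waits; runs immediately, freeing L18
  run P8 (all its waits — L17 and L18 — are resolved); releases L5 and L13


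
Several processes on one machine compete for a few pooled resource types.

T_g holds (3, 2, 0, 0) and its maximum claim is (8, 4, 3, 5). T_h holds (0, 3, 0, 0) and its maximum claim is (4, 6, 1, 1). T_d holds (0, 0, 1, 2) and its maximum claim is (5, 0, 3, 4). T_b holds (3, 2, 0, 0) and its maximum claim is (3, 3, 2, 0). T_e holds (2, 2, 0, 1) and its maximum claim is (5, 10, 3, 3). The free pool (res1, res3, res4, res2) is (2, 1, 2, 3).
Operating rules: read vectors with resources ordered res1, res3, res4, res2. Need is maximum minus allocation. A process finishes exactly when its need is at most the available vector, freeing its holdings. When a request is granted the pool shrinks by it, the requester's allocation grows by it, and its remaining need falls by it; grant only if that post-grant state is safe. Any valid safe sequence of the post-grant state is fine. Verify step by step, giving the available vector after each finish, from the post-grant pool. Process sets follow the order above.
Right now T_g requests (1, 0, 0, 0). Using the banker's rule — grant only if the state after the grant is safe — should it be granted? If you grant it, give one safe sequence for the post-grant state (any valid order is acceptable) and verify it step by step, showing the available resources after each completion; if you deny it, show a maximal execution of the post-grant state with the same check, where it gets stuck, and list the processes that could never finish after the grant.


DENY — the pretend-granted state is unsafe.
Key observation: after T_b, T_h the pool peaks at (4, 6, 2, 3), and each blocked process is short somewhere: T_g on res4, res2; T_d on res1; T_e on res3, res4.
On the post-grant state, T_b, T_h is a maximal run — nothing extends it. Check, step by step:
  pool = (1, 1, 2, 3)
  T_b: need (0, 1, 2, 0) fits (1, 1, 2, 3); releases (3, 2, 0, 0), pool now (4, 3, 2, 3)
  T_h: need (4, 3, 1, 1) fits (4, 3, 2, 3); releases (0, 3, 0, 0), pool now (4, 6, 2, 3)
  T_g still needs (4, 2, 3, 5) but only (4, 6, 2, 3) is free — short on res4 and res2
  T_d still needs (5, 0, 2, 2) but only (4, 6, 2, 3) is free — short on res1
  T_e still needs (3, 8, 3, 2) but only (4, 6, 2, 3) is free — short on res3 and res4
Had the request been granted, T_g, T_d and T_e could never finish.


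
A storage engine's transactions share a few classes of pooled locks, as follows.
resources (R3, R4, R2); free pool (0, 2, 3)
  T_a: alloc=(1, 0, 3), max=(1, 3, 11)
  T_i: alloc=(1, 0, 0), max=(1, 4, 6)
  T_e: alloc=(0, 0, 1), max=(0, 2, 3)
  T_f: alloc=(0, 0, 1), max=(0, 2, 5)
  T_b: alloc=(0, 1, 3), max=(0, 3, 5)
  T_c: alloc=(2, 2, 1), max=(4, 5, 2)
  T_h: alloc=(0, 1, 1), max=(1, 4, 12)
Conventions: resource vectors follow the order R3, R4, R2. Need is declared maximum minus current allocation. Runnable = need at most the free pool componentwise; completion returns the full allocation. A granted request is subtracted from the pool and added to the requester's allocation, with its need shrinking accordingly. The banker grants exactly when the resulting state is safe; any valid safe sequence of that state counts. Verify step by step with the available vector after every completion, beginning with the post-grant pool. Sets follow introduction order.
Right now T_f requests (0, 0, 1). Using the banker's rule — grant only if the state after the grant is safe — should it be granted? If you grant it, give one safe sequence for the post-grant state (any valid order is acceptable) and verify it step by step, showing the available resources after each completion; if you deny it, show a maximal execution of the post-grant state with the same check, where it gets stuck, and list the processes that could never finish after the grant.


GRANT: granting preserves safety; a valid post-grant sequence is T_b, T_f, T_e, T_a, T_h, T_i, T_c.
Key observation: the grant leaves (0, 2, 2) free — enough for T_b, whose release restarts the cascade.
Step-by-step check of the post-grant state:
  pool = (0, 2, 2)
  run T_b (needs (0, 2, 2), free (0, 2, 2)); after release of (0, 1, 3) the pool is (0, 3, 5)
  run T_f (needs (0, 2, 3), free (0, 3, 5)); after release of (0, 0, 2) the pool is (0, 3, 7)
  run T_e (needs (0, 2, 2), free (0, 3, 7)); after release of (0, 0, 1) the pool is (0, 3, 8)
  run T_a (needs (0, 3, 8), free (0, 3, 8)); after release of (1, 0, 3) the pool is (1, 3, 11)
  run T_h (needs (1, 3, 11), free (1, 3, 11)); after release of (0, 1, 1) the pool is (1, 4, 12)
  run T_i (needs (0, 4, 6), free (1, 4, 12)); after release of (1, 0, 0) the pool is (2, 4, 12)
  run T_c (needs (2, 3, 1), free (2, 4, 12)); after release of (2, 2, 1) the pool is (4, 6, 13)


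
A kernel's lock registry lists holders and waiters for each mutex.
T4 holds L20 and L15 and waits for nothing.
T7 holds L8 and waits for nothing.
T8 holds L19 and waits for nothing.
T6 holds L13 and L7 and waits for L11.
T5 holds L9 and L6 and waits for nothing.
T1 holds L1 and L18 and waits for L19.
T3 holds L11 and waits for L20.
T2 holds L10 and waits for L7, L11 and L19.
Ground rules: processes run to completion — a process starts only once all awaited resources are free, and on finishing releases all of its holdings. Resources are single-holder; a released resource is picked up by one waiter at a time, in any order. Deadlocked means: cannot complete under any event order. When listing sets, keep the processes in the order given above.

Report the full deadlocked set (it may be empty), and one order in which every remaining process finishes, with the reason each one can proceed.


The deadlocked set is empty.
Key observation: all waits point, directly or indirectly, at processes that can finish, so nothing is permanently blocked.
A valid finishing order for the others: T4, T3, T5, T8, T6, T1, T7, T2.
Walking it through:
  run T4 (it waits on nothing); releases L20 and L15
  run T3 (all its waits — L20 — are resolved); releases L11
  run T5 (it waits on nothing); releases L9 and L6
  run T8 (it waits on nothing); releases L19
  run T6 (all its waits — L11 — are resolved); releases L13 and L7
  run T1 (all its waits — L19 — are resolved); releases L1 and L18
  run T7 (it waits on nothing); releases L8
  run T2 (all its waits — L7, L11 and L19 — are resolved); releases L10


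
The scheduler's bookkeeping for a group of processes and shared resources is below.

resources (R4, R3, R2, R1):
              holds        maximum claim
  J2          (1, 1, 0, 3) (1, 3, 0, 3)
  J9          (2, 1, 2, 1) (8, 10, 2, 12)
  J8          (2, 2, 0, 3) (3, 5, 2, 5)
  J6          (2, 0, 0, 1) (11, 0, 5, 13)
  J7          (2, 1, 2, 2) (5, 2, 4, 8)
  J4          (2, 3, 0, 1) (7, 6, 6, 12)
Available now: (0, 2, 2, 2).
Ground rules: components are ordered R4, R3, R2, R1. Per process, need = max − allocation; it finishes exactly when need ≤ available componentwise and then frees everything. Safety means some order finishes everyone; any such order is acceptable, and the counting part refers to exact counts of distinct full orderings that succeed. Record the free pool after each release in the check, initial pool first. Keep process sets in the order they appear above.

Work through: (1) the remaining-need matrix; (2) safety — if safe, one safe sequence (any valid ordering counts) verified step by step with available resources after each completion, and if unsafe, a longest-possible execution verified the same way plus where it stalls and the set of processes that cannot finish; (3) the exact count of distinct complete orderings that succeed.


(1) Remaining need (order R4, R3, R2, R1):
  J2: (0, 2, 0, 0)
  J9: (6, 9, 0, 11)
  J8: (1, 3, 2, 2)
  J6: (9, 0, 5, 12)
  J7: (3, 1, 2, 6)
  J4: (5, 3, 6, 11)
(2) The state is UNSAFE.
Key observation: the wall is R1: completing J2, J8, J7 brings the pool only to (5, 6, 4, 10), and all the rest need more.
A maximal execution: J2, J8, J7 — then nothing else fits. Step-by-step check:
  pool = (0, 2, 2, 2)
  J2: need (0, 2, 0, 0) fits (0, 2, 2, 2); releases (1, 1, 0, 3), pool now (1, 3, 2, 5)
  J8: need (1, 3, 2, 2) fits (1, 3, 2, 5); releases (2, 2, 0, 3), pool now (3, 5, 2, 8)
  J7: need (3, 1, 2, 6) fits (3, 5, 2, 8); releases (2, 1, 2, 2), pool now (5, 6, 4, 10)
  J9 still needs (6, 9, 0, 11) but only (5, 6, 4, 10) is free — short on R4, R3 and R1
  J6 still needs (9, 0, 5, 12) but only (5, 6, 4, 10) is free — short on R4, R2 and R1
  J4 still needs (5, 3, 6, 11) but only (5, 6, 4, 10) is free — short on R2 and R1
Processes that can never finish: J9, J6 and J4.
(3) Exactly 0 of the possible complete orderings are safe sequences.


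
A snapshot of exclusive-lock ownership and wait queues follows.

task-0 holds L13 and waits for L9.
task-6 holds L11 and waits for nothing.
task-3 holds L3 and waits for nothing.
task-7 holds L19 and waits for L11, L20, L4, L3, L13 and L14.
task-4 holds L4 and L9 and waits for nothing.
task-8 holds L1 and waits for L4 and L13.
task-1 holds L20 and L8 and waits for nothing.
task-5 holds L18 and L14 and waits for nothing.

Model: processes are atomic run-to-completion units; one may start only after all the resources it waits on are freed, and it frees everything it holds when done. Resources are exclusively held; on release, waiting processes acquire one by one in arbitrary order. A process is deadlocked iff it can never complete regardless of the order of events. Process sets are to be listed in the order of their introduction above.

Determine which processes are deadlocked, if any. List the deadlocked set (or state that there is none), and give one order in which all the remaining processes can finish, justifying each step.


No process is deadlocked.
Key observation: the waits form no ring: some process can always run, and its releases unblock the others one by one.
A valid finishing order for the others: task-3, task-1, task-5, task-4, task-0, task-6, task-8, task-7.
Check, step by step:
  task-3: no waits; runs immediately, freeing L3
  task-1: no waits; runs immediately, freeing L20 and L8
  task-5: no waits; runs immediately, freeing L18 and L14
  task-4: no waits; runs immediately, freeing L4 and L9
  run task-0 (all its waits — L9 — are resolved); releases L13
  task-6: no waits; runs immediately, freeing L11
  run task-8 (all its waits — L4 and L13 — are resolved); releases L1
  run task-7 (all its waits — L11, L20, L4, L3, L13 and L14 — are resolved); releases L19


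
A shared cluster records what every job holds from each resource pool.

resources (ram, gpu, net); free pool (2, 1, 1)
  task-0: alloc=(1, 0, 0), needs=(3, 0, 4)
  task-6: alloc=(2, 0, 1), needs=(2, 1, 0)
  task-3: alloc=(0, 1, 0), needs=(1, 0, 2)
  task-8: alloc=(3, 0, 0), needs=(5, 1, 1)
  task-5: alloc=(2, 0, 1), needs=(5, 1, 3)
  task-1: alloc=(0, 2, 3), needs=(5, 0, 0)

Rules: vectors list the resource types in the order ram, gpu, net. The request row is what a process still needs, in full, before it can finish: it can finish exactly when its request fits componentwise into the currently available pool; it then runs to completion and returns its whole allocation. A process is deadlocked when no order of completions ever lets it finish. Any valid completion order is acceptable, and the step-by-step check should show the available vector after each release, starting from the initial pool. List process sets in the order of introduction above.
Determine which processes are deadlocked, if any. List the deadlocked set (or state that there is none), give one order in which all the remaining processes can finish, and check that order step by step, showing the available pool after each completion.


The deadlocked set is task-0, task-8, task-5 and task-1.
Key observation: after task-6, task-3 the pool peaks at (4, 2, 2), and each blocked process is short somewhere: task-0 on net; task-8 on ram; task-5 on ram, net; task-1 on ram.
The rest can finish in the order task-6, task-3. Verifying each step:
  pool = (2, 1, 1)
  task-6: need (2, 1, 0) fits (2, 1, 1); releases (2, 0, 1), pool now (4, 1, 2)
  task-3: need (1, 0, 2) fits (4, 1, 2); releases (0, 1, 0), pool now (4, 2, 2)
The stuck group stays short no matter what:
  task-0 cannot run: need (3, 0, 4) vs free (4, 2, 2) (insufficient net)
  task-8 cannot run: need (5, 1, 1) vs free (4, 2, 2) (insufficient ram)
  task-5 cannot run: need (5, 1, 3) vs free (4, 2, 2) (insufficient ram and net)
  task-1 cannot run: need (5, 0, 0) vs free (4, 2, 2) (insufficient ram)


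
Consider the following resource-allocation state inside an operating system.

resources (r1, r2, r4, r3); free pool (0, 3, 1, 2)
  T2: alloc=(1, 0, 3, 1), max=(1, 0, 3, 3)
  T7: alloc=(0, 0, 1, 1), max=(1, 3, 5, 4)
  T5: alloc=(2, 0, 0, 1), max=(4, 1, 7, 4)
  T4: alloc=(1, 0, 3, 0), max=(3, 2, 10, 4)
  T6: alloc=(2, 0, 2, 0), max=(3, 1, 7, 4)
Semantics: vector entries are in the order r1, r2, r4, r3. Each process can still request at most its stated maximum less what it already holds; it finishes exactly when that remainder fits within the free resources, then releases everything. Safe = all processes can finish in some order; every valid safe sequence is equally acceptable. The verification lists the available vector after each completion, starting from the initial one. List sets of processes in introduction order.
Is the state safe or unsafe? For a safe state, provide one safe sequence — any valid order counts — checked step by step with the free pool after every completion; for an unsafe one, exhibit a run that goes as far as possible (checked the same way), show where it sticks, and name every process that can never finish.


SAFE. One safe sequence: T2, T7, T6, T5, T4.
Key observation: the order's first zero-slack moment is T2 ((0, 0, 0, 2) needed, (0, 3, 1, 2) free — a requested resource with nothing to spare).
Check, step by step:
  pool = (0, 3, 1, 2)
  T2: need (0, 0, 0, 2) fits (0, 3, 1, 2); releases (1, 0, 3, 1), pool now (1, 3, 4, 3)
  T7: need (1, 3, 4, 3) fits (1, 3, 4, 3); releases (0, 0, 1, 1), pool now (1, 3, 5, 4)
  T6: need (1, 1, 5, 4) fits (1, 3, 5, 4); releases (2, 0, 2, 0), pool now (3, 3, 7, 4)
  T5: need (2, 1, 7, 3) fits (3, 3, 7, 4); releases (2, 0, 0, 1), pool now (5, 3, 7, 5)
  T4: need (2, 2, 7, 4) fits (5, 3, 7, 5); releases (1, 0, 3, 0), pool now (6, 3, 10, 5)


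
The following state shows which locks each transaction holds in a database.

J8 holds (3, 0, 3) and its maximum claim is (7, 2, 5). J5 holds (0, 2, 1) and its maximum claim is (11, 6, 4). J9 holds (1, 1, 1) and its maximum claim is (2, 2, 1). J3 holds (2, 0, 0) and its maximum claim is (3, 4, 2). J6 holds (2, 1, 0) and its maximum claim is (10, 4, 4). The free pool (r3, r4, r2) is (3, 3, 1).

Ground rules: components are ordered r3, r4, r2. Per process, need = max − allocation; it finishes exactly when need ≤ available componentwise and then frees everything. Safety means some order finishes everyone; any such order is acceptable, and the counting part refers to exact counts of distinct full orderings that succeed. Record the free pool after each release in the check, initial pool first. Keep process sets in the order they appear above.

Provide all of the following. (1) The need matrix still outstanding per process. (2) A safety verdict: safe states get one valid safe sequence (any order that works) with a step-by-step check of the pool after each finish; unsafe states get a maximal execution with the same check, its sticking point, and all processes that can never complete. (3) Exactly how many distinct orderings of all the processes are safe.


(1) Need matrix, components ordered r3, r4, r2:
  J8: (4, 2, 2)
  J5: (11, 4, 3)
  J9: (1, 1, 0)
  J3: (1, 4, 2)
  J6: (8, 3, 4)
(2) SAFE, for example via the order J9, J8, J3, J6, J5.
Key observation: J8 marks the first exact bind of the order: its need (4, 2, 2) fits the free (4, 4, 2) with zero slack on a requested resource.
Verifying each step:
  pool = (3, 3, 1)
  run J9 (needs (1, 1, 0), free (3, 3, 1)); after release of (1, 1, 1) the pool is (4, 4, 2)
  run J8 (needs (4, 2, 2), free (4, 4, 2)); after release of (3, 0, 3) the pool is (7, 4, 5)
  run J3 (needs (1, 4, 2), free (7, 4, 5)); after release of (2, 0, 0) the pool is (9, 4, 5)
  run J6 (needs (8, 3, 4), free (9, 4, 5)); after release of (2, 1, 0) the pool is (11, 5, 5)
  run J5 (needs (11, 4, 3), free (11, 5, 5)); after release of (0, 2, 1) the pool is (11, 7, 6)
(3) Precisely 2 of the possible complete orderings are safe sequences.


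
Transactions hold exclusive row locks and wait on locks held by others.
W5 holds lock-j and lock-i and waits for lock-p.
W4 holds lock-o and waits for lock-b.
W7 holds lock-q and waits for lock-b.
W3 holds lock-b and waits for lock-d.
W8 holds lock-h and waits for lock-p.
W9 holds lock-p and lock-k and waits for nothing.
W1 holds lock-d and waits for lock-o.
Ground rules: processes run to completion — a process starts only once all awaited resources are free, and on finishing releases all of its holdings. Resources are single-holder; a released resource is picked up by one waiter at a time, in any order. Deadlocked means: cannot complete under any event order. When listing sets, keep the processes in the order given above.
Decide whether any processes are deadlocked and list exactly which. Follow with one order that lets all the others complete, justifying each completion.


Deadlocked: W4, W7, W3 and W1.
Key observation: the wait chain closes on itself along W4 -> W3 -> W1 -> W4; W7 waits into the deadlock from upstream.
One completion order for the rest: W9, W8, W5.
Verifying each step:
  W9 waits on nothing -> runs at once and releases lock-p and lock-k
  run W8 (all its waits — lock-p — are resolved); releases lock-h
  run W5 (all its waits — lock-p — are resolved); releases lock-j and lock-i


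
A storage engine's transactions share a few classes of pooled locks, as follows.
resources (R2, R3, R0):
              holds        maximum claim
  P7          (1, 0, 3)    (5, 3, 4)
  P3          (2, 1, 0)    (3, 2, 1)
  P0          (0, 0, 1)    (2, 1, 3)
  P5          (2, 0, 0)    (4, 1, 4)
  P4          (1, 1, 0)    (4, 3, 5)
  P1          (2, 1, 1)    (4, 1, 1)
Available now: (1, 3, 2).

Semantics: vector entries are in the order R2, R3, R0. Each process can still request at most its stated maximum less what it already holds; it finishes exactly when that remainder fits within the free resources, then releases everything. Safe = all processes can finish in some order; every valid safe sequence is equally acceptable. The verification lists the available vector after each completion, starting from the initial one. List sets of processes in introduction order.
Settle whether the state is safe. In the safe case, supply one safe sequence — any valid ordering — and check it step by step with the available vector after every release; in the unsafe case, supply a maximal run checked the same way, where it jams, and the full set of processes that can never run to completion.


SAFE, for example via the order P3, P1, P0, P5, P7, P4.
Key observation: at P3 the run first touches a limit — (1, 1, 1) against (1, 3, 2), exact on a resource it actually requests.
Step-by-step check:
  pool = (1, 3, 2)
  P3 needs (1, 1, 1) <= (1, 3, 2) -> finishes; pool += (2, 1, 0) = (3, 4, 2)
  P1 needs (2, 0, 0) <= (3, 4, 2) -> finishes; pool += (2, 1, 1) = (5, 5, 3)
  P0 needs (2, 1, 2) <= (5, 5, 3) -> finishes; pool += (0, 0, 1) = (5, 5, 4)
  P5 needs (2, 1, 4) <= (5, 5, 4) -> finishes; pool += (2, 0, 0) = (7, 5, 4)
  P7 needs (4, 3, 1) <= (7, 5, 4) -> finishes; pool += (1, 0, 3) = (8, 5, 7)
  P4 needs (3, 2, 5) <= (8, 5, 7) -> finishes; pool += (1, 1, 0) = (9, 6, 7)


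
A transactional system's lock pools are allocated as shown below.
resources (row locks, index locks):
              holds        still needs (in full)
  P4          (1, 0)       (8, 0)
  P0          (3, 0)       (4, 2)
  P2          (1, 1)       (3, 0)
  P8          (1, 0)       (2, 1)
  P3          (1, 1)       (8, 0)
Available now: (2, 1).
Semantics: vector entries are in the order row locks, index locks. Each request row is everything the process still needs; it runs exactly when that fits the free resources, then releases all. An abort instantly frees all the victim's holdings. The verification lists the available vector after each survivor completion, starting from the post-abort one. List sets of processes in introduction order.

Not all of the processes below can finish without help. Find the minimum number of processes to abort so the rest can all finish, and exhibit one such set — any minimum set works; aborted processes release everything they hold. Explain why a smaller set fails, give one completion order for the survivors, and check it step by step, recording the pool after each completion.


Minimum abort set: P3.
Key observation: P4 had no path to completion before; after the abort of P3 ((1, 1) returned), step 4 is where it fits.
Why nothing smaller works: aborting no one leaves the state deadlocked as given.
One survivor order: P2, P8, P0, P4. Verifying each step (post-abort pool first):
  pool = (3, 2)
  P2 needs (3, 0) <= (3, 2) -> finishes; pool += (1, 1) = (4, 3)
  P8 needs (2, 1) <= (4, 3) -> finishes; pool += (1, 0) = (5, 3)
  P0 needs (4, 2) <= (5, 3) -> finishes; pool += (3, 0) = (8, 3)
  P4 needs (8, 0) <= (8, 3) -> finishes; pool += (1, 0) = (9, 3)


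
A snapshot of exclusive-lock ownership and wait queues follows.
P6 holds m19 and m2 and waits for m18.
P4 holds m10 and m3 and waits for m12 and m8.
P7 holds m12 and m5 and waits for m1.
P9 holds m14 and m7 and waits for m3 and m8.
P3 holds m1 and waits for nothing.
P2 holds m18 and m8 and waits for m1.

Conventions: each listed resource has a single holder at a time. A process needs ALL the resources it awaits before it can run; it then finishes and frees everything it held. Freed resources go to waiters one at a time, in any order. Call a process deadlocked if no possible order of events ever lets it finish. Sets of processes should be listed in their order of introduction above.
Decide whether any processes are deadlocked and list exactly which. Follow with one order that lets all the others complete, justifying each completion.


Nothing here is deadlocked.
Key observation: every chain of waits terminates; starting from the processes that wait on nothing, all the rest unlock in turn.
A valid finishing order for the others: P3, P2, P7, P6, P4, P9.
Step-by-step check:
  run P3 (it waits on nothing); releases m1
  P2: everything it awaited (m1) is free; runs, freeing m18 and m8
  P7: everything it awaited (m1) is free; runs, freeing m12 and m5
  P6: everything it awaited (m18) is free; runs, freeing m19 and m2
  P4: everything it awaited (m12 and m8) is free; runs, freeing m10 and m3
  P9: everything it awaited (m3 and m8) is free; runs, freeing m14 and m7


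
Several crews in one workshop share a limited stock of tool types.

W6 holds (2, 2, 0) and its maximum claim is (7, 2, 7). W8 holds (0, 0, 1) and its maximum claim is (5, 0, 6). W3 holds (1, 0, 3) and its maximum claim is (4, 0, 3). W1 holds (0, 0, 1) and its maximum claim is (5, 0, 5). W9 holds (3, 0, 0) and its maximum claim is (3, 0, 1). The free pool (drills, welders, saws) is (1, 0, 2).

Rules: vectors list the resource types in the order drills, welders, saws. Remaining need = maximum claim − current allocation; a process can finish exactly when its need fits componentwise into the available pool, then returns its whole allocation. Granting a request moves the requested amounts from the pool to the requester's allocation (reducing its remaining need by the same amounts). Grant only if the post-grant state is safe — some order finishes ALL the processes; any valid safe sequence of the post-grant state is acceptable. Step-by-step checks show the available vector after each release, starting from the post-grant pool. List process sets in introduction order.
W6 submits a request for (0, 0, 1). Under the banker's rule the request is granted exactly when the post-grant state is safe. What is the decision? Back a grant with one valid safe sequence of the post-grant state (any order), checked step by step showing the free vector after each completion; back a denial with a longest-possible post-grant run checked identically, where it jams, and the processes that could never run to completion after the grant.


GRANT — the state after the grant stays safe, e.g. via W9, W3, W1, W8, W6.
Key observation: after the grant the pool drops to (1, 0, 1), which still lets W9 finish first and unwind the rest.
Verifying the post-grant state step by step:
  pool = (1, 0, 1)
  W9 needs (0, 0, 1) <= (1, 0, 1) -> finishes; pool += (3, 0, 0) = (4, 0, 1)
  W3 needs (3, 0, 0) <= (4, 0, 1) -> finishes; pool += (1, 0, 3) = (5, 0, 4)
  W1 needs (5, 0, 4) <= (5, 0, 4) -> finishes; pool += (0, 0, 1) = (5, 0, 5)
  W8 needs (5, 0, 5) <= (5, 0, 5) -> finishes; pool += (0, 0, 1) = (5, 0, 6)
  W6 needs (5, 0, 6) <= (5, 0, 6) -> finishes; pool += (2, 2, 1) = (7, 2, 7)
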